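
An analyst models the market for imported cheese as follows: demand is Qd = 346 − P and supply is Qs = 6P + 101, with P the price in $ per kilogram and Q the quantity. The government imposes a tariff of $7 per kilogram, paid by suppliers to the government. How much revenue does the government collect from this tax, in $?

Before the tax: set 346 − P = 6P + 101 → P* = $35, Q* = 311.
With the tax collected from suppliers, supply shifts: Qs = 6(P − 7) + 101.
Solving gives Q = 305 with consumers paying $41 and suppliers receiving $34 (the $7 wedge).
Revenue = t · Q = 7 · 305 = $2135.

Tax revenue = $2135.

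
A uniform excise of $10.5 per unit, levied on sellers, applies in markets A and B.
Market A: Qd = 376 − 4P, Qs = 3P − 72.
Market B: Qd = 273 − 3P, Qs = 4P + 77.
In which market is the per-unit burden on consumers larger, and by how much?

Market B, by $1.5.

Market A: pre-tax P* = $64, Q* = 120; post-tax Q = 102; per-unit burden on consumers = $4.5.
Market B: pre-tax P* = $28, Q* = 189; post-tax Q = 171; per-unit burden on consumers = $6.
Difference: $4.5 vs $6 → market B is larger by $1.5.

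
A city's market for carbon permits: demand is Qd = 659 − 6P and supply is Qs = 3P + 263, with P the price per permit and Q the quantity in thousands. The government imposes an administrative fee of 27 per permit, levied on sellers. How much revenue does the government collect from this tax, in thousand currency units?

Tax revenue = 9207 thousand.

Without the tax, 659 − 6P = 3P + 263 gives 9P = 396, so P* = 44 and Q* = 395.
With the tax collected from sellers, supply shifts: Qs = 3(P − 27) + 263.
Solving gives Q = 341 with buyers paying 53 and sellers receiving 26 (the 27 wedge).
Revenue = t · Q = 27 · 341 = 9207.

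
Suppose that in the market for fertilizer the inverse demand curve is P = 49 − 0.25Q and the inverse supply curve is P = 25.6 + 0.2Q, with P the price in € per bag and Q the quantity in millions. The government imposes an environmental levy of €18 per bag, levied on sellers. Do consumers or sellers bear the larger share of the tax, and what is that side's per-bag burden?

Rewrite in direct form: Qd = 196 − 4P and Qs = 5P − 128.
Without the tax, 196 − 4P = 5P − 128 gives 9P = 324, so P* = €36 and Q* = 52.
With the tax collected from sellers, supply shifts: Qs = 5(P − 18) − 128.
Solving gives Q = 12 with consumers paying €46 and sellers receiving €28 (the €18 wedge).
Per-bag burden: consumers €10, sellers €8.
Consumers take the larger share because demand is less price-elastic here (demand slope 4 vs supply slope 5).
The less price-elastic side of the market bears the larger share of a per-unit tax.

Consumers bear the larger share: €10 per bag.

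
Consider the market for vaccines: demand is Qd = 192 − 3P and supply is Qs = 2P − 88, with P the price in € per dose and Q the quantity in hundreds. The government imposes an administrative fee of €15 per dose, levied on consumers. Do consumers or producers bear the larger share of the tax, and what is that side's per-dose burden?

Producers bear the larger share: €9 per dose.

Without the tax, 192 − 3P = 2P − 88 gives 5P = 280, so P* = €56 and Q* = 24.
With the tax collected from consumers, demand (in seller-price terms) shifts: Qd = 192 − 3(P + 15).
Solving gives Q = 6 with consumers paying €62 and producers receiving €47 (the €15 wedge).
Per-dose burden: consumers €6, producers €9.
Producers take the larger share because supply is less price-elastic here (demand slope 3 vs supply slope 2).
The less price-elastic side of the market bears the larger share of a per-unit tax.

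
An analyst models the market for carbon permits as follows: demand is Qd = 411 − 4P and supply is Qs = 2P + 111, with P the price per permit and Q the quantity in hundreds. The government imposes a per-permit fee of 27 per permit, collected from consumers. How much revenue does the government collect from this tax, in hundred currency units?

Tax revenue = 4725 hundred.

Before the tax: set 411 − 4P = 2P + 111 → P* = 50, Q* = 211.
With the tax collected from consumers, demand (in seller-price terms) shifts: Qd = 411 − 4(P + 27).
New equilibrium: consumers pay 59, producers receive 32, Q = 175. (Wedge: Pb − Ps = 27.)
Revenue = t · Q = 27 · 175 = 4725.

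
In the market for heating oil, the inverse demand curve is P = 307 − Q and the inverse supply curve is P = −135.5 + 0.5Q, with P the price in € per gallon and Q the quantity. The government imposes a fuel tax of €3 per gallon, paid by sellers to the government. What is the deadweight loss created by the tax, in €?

Rewrite in direct form: Qd = 307 − P and Qs = 2P + 271.
Before the tax: set 307 − P = 2P + 271 → P* = €12, Q* = 295.
With the tax collected from sellers, supply shifts: Qs = 2(P − 3) + 271.
New equilibrium: buyers pay €14, sellers receive €11, Q = 293. (Wedge: Pb − Ps = 3.)
Quantity falls by |ΔQ| = |295 − 293| = 2.
DWL = ½ · t · |ΔQ| = ½ · 3 · 2 = €3.

Deadweight loss = €3.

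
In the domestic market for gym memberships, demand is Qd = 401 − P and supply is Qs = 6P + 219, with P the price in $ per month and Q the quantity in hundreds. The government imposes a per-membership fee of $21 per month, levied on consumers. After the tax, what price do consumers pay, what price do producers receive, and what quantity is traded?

Without the tax, 401 − P = 6P + 219 gives 7P = 182, so P* = $26 and Q* = 375.
With the tax collected from consumers, demand (in seller-price terms) shifts: Qd = 401 − (P + 21).
New equilibrium: consumers pay $44, producers receive $23, Q = 357. (Wedge: Pb − Ps = 21.)

Consumers pay $44; producers receive $23; quantity = 357.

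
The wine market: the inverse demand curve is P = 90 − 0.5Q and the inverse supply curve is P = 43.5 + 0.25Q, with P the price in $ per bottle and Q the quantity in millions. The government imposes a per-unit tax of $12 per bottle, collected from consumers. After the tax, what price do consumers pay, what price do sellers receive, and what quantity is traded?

Consumers pay $67; sellers receive $55; quantity = 46.

Rewrite in direct form: Qd = 180 − 2P and Qs = 4P − 174.
Before the tax: set 180 − 2P = 4P − 174 → P* = $59, Q* = 62.
With the tax collected from consumers, demand (in seller-price terms) shifts: Qd = 180 − 2(P + 12).
New equilibrium: consumers pay $67, sellers receive $55, Q = 46. (Wedge: Pb − Ps = 12.)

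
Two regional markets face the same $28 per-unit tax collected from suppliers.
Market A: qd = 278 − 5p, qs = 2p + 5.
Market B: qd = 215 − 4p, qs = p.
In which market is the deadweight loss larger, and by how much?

Market A, by $246.4.

Market A: pre-tax p* = $39, q* = 83; post-tax q = 43; deadweight loss = $560.
Market B: pre-tax p* = $43, q* = 43; post-tax q = 20.6; deadweight loss = $313.6.
Difference: $560 vs $313.6 → market A is larger by $246.4.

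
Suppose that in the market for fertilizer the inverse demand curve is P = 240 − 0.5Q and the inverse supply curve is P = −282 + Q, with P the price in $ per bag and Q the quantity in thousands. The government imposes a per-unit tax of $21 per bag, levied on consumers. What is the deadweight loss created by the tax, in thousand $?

Deadweight loss = $147 thousand.

Rewrite in direct form: Qd = 480 − 2P and Qs = P + 282.
Without the tax, 480 − 2P = P + 282 gives 3P = 198, so P* = $66 and Q* = 348.
With the tax collected from consumers, demand (in seller-price terms) shifts: Qd = 480 − 2(P + 21).
New equilibrium: consumers pay $73, suppliers receive $52, Q = 334. (Wedge: Pb − Ps = 21.)
Quantity falls by |ΔQ| = |348 − 334| = 14.
DWL = ½ · t · |ΔQ| = ½ · 21 · 14 = $147.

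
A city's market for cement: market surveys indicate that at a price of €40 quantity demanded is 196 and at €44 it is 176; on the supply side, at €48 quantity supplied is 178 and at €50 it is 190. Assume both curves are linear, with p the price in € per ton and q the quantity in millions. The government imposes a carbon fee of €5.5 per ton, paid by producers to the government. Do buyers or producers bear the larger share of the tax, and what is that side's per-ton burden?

Buyers bear the larger share: €3 per ton.

Demand slope: (176 − 196)/(44 − 40) = -5, so qd = 396 − 5p.
Supply slope: (190 − 178)/(50 − 48) = 6, so qs = 6p − 110.
Before the tax: set 396 − 5p = 6p − 110 → p* = €46, q* = 166.
With the tax collected from producers, supply shifts: qs = 6(p − 5.5) − 110.
New equilibrium: buyers pay €49, producers receive €43.5, q = 151. (Wedge: pb − ps = 5.5.)
Per-ton burden: buyers €3, producers €2.5.
Buyers take the larger share because demand is less price-elastic here (demand slope 5 vs supply slope 6).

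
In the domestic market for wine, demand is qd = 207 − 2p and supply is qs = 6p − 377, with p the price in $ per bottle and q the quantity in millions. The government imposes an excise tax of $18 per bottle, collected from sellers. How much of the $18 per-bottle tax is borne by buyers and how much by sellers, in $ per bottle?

Without the tax, 207 − 2p = 6p − 377 gives 8p = 584, so p* = $73 and q* = 61.
With the tax collected from sellers, supply shifts: qs = 6(p − 18) − 377.
New equilibrium: buyers pay $86.5, sellers receive $68.5, q = 34. (Wedge: pb − ps = 18.)
Burden on buyers: $13.5; on sellers: $4.5. (They sum to $18.)

Buyers bear $13.5 per bottle; sellers bear $4.5 per bottle.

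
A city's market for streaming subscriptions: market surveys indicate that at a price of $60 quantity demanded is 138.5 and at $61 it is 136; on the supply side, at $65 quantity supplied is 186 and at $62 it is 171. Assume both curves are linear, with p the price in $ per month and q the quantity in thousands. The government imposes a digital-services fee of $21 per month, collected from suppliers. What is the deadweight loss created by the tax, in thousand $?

Deadweight loss = $367.5 thousand.

Demand slope: (136 − 138.5)/(61 − 60) = -2.5, so qd = 288.5 − 2.5p.
Supply slope: (171 − 186)/(62 − 65) = 5, so qs = 5p − 139.
Without the tax, 288.5 − 2.5p = 5p − 139 gives 7.5p = 427.5, so p* = $57 and q* = 146.
With the tax collected from suppliers, supply shifts: qs = 5(p − 21) − 139.
Solving gives q = 111 with buyers paying $71 and suppliers receiving $50 (the $21 wedge).
Quantity falls by |ΔQ| = |146 − 111| = 35.
DWL = ½ · t · |ΔQ| = ½ · 21 · 35 = $367.5.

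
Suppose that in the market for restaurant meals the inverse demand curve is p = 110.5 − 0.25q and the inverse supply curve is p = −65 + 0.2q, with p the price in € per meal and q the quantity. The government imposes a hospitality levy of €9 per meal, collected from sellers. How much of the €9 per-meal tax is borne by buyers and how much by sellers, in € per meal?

Rewrite in direct form: qd = 442 − 4p and qs = 5p + 325.
Without the tax, 442 − 4p = 5p + 325 gives 9p = 117, so p* = €13 and q* = 390.
With the tax collected from sellers, supply shifts: qs = 5(p − 9) + 325.
New equilibrium: buyers pay €18, sellers receive €9, q = 370. (Wedge: pb − ps = 9.)
Burden on buyers: €5; on sellers: €4. (They sum to €9.)
The less price-elastic side of the market bears the larger share of a per-unit tax.

Buyers bear €5 per meal; sellers bear €4 per meal.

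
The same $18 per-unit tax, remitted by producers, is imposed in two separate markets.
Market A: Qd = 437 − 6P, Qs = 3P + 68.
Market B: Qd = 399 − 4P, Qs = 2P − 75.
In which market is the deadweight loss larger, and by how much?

Market A, by $108.

Market A: pre-tax P* = $41, Q* = 191; post-tax Q = 155; deadweight loss = $324.
Market B: pre-tax P* = $79, Q* = 83; post-tax Q = 59; deadweight loss = $216.
Difference: $324 vs $216 → market A is larger by $108.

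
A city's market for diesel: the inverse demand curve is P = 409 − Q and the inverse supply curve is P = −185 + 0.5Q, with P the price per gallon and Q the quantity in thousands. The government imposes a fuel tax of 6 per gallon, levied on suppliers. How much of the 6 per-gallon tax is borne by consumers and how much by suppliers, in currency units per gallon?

Inverting to Q(P) form: Qd = 409 − P; Qs = 2P + 370.
Before the tax: set 409 − P = 2P + 370 → P* = 13, Q* = 396.
With the tax collected from suppliers, supply shifts: Qs = 2(P − 6) + 370.
New equilibrium: consumers pay 17, suppliers receive 11, Q = 392. (Wedge: Pb − Ps = 6.)
Burden on consumers: 4; on suppliers: 2. (They sum to 6.)
The less price-elastic side of the market bears the larger share of a per-unit tax.

Consumers bear 4 per gallon; suppliers bear 2 per gallon.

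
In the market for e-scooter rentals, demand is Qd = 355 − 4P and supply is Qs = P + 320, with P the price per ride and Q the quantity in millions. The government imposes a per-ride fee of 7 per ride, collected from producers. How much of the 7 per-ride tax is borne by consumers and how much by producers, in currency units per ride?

Before the tax: set 355 − 4P = P + 320 → P* = 7, Q* = 327.
With the tax collected from producers, supply shifts: Qs = (P − 7) + 320.
Solving gives Q = 321.4 with consumers paying 8.4 and producers receiving 1.4 (the 7 wedge).
Burden on consumers: 1.4; on producers: 5.6. (They sum to 7.)

Consumers bear 1.4 per ride; producers bear 5.6 per ride.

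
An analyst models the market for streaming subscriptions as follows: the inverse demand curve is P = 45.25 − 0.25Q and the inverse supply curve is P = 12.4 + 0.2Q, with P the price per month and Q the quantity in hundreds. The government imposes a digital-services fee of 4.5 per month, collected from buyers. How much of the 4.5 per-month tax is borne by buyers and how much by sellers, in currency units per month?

Inverting to Q(P) form: Qd = 181 − 4P; Qs = 5P − 62.
Without the tax, 181 − 4P = 5P − 62 gives 9P = 243, so P* = 27 and Q* = 73.
With the tax collected from buyers, demand (in seller-price terms) shifts: Qd = 181 − 4(P + 4.5).
Solving gives Q = 63 with buyers paying 29.5 and sellers receiving 25 (the 4.5 wedge).
Burden on buyers: 2.5; on sellers: 2. (They sum to 4.5.)

Buyers bear 2.5 per month; sellers bear 2 per month.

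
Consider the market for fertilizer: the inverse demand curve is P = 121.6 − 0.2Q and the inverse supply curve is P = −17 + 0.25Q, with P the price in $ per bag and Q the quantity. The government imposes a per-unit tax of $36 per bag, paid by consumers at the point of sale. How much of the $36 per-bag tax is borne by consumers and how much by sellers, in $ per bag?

Consumers bear $16 per bag; sellers bear $20 per bag.

Inverting to Q(P) form: Qd = 608 − 5P; Qs = 4P + 68.
Without the tax, 608 − 5P = 4P + 68 gives 9P = 540, so P* = $60 and Q* = 308.
With the tax collected from consumers, demand (in seller-price terms) shifts: Qd = 608 − 5(P + 36).
New equilibrium: consumers pay $76, sellers receive $40, Q = 228. (Wedge: Pb − Ps = 36.)
Burden on consumers: $16; on sellers: $20. (They sum to $36.)
The less price-elastic side of the market bears the larger share of a per-unit tax.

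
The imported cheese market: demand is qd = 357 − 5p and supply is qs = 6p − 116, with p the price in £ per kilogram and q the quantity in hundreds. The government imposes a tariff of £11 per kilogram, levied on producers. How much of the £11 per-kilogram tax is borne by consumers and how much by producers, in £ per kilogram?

Before the tax: set 357 − 5p = 6p − 116 → p* = £43, q* = 142.
With the tax collected from producers, supply shifts: qs = 6(p − 11) − 116.
New equilibrium: consumers pay £49, producers receive £38, q = 112. (Wedge: pb − ps = 11.)
Burden on consumers: £6; on producers: £5. (They sum to £11.)
The less price-elastic side of the market bears the larger share of a per-unit tax.

Consumers bear £6 per kilogram; producers bear £5 per kilogram.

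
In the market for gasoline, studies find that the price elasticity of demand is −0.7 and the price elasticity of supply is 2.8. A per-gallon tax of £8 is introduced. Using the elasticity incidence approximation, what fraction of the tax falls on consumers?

Consumers' share ≈ 0.8.

Incidence ratio: consumers' share ≈ εs / (εs + |εd|) = 2.8 / (2.8 + 0.7) = 0.8.
Supply is the more elastic side, so consumers bear the larger share.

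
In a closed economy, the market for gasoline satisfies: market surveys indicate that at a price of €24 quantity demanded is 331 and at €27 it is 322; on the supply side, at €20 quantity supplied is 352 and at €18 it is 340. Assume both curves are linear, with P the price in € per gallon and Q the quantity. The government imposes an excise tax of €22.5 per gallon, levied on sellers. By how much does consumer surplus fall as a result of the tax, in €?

Consumer surplus falls by €4852.5.

Demand slope: (322 − 331)/(27 − 24) = -3, so Qd = 403 − 3P.
Supply slope: (340 − 352)/(18 − 20) = 6, so Qs = 6P + 232.
Without the tax, 403 − 3P = 6P + 232 gives 9P = 171, so P* = €19 and Q* = 346.
With the tax collected from sellers, supply shifts: Qs = 6(P − 22.5) + 232.
New equilibrium: buyers pay €34, sellers receive €11.5, Q = 301. (Wedge: Pb − Ps = 22.5.)
ΔCS is the trapezoid between Q = 301 and Q = 346 of height €15: ½ · (346 + 301) · 15 = €4852.5.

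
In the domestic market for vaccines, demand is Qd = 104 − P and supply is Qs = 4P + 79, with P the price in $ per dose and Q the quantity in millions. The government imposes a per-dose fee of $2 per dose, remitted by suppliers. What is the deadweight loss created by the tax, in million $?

Deadweight loss = $1.6 million.

Before the tax: set 104 − P = 4P + 79 → P* = $5, Q* = 99.
With the tax collected from suppliers, supply shifts: Qs = 4(P − 2) + 79.
Solving gives Q = 97.4 with buyers paying $6.6 and suppliers receiving $4.6 (the $2 wedge).
Quantity falls by |ΔQ| = |99 − 97.4| = 1.6.
DWL = ½ · t · |ΔQ| = ½ · 2 · 1.6 = $1.6.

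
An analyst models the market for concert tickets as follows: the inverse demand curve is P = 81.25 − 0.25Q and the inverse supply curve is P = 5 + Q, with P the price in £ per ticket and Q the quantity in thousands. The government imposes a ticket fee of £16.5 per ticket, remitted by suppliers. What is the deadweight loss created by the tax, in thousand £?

Inverting to Q(P) form: Qd = 325 − 4P; Qs = P − 5.
Before the tax: set 325 − 4P = P − 5 → P* = £66, Q* = 61.
With the tax collected from suppliers, supply shifts: Qs = (P − 16.5) − 5.
Solving gives Q = 47.8 with buyers paying £69.3 and suppliers receiving £52.8 (the £16.5 wedge).
Quantity falls by |ΔQ| = |61 − 47.8| = 13.2.
DWL = ½ · t · |ΔQ| = ½ · 16.5 · 13.2 = £108.9.

Deadweight loss = £108.9 thousand.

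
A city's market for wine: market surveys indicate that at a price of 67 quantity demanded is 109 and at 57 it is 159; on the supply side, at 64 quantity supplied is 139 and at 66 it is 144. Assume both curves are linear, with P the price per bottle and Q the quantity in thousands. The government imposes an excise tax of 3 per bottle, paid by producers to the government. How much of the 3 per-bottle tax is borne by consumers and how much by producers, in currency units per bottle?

Demand slope: (159 − 109)/(57 − 67) = -5, so Qd = 444 − 5P.
Supply slope: (144 − 139)/(66 − 64) = 2.5, so Qs = 2.5P − 21.
Without the tax, 444 − 5P = 2.5P − 21 gives 7.5P = 465, so P* = 62 and Q* = 134.
With the tax collected from producers, supply shifts: Qs = 2.5(P − 3) − 21.
Solving gives Q = 129 with consumers paying 63 and producers receiving 60 (the 3 wedge).
Burden on consumers: 1; on producers: 2. (They sum to 3.)

Consumers bear 1 per bottle; producers bear 2 per bottle.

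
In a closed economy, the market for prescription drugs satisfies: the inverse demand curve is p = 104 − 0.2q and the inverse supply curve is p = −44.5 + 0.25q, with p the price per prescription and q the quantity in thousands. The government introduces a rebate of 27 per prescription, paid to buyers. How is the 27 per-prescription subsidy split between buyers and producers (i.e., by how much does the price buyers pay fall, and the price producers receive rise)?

Rewrite in direct form: qd = 520 − 5p and qs = 4p + 178.
Before the subsidy: set 520 − 5p = 4p + 178 → p* = 38, q* = 330.
With a per-unit subsidy paid to buyers, each effectively pays p − 27, so demand becomes qd = 520 − 5(p − 27).
Solving gives q = 390 with buyers paying 26 and producers receiving 53 (the 27 wedge).
Gain to buyers: 12; to producers: 15. (They sum to 27.)

Buyers gain 12 per prescription; producers gain 15 per prescription.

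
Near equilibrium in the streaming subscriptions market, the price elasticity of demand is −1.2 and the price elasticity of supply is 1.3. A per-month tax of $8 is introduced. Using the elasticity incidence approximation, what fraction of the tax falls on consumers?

Consumers' share ≈ 0.52.

Incidence ratio: consumers' share ≈ εs / (εs + |εd|) = 1.3 / (1.3 + 1.2) = 0.52.
Supply is the more elastic side, so consumers bear the larger share.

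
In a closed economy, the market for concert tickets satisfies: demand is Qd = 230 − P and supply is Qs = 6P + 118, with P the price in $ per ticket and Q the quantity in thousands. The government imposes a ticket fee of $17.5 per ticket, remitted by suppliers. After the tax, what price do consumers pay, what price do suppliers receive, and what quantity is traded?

Consumers pay $31; suppliers receive $13.5; quantity = 199.

Without the tax, 230 − P = 6P + 118 gives 7P = 112, so P* = $16 and Q* = 214.
With the tax collected from suppliers, supply shifts: Qs = 6(P − 17.5) + 118.
New equilibrium: consumers pay $31, suppliers receive $13.5, Q = 199. (Wedge: Pb − Ps = 17.5.)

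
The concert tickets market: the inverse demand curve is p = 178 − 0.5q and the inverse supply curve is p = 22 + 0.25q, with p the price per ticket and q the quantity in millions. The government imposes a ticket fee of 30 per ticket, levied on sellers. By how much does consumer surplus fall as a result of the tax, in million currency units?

Consumer surplus falls by 3760 million.

Inverting to q(p) form: qd = 356 − 2p; qs = 4p − 88.
Before the tax: set 356 − 2p = 4p − 88 → p* = 74, q* = 208.
With the tax collected from sellers, supply shifts: qs = 4(p − 30) − 88.
New equilibrium: buyers pay 94, sellers receive 64, q = 168. (Wedge: pb − ps = 30.)
ΔCS is the trapezoid between Q = 168 and Q = 208 of height 20: ½ · (208 + 168) · 20 = 3760.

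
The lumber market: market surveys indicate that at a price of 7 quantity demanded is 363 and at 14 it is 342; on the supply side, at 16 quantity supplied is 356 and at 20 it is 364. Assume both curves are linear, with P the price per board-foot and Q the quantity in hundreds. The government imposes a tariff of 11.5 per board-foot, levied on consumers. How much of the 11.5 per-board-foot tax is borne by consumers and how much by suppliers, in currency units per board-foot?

Demand slope: (342 − 363)/(14 − 7) = -3, so Qd = 384 − 3P.
Supply slope: (364 − 356)/(20 − 16) = 2, so Qs = 2P + 324.
Before the tax: set 384 − 3P = 2P + 324 → P* = 12, Q* = 348.
With the tax collected from consumers, demand (in seller-price terms) shifts: Qd = 384 − 3(P + 11.5).
New equilibrium: consumers pay 16.6, suppliers receive 5.1, Q = 334.2. (Wedge: Pb − Ps = 11.5.)
Burden on consumers: 4.6; on suppliers: 6.9. (They sum to 11.5.)

Consumers bear 4.6 per board-foot; suppliers bear 6.9 per board-foot.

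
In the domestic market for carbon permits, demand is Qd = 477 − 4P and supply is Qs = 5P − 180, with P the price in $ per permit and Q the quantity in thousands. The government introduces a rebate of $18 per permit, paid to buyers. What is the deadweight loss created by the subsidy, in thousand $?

Without the subsidy, 477 − 4P = 5P − 180 gives 9P = 657, so P* = $73 and Q* = 185.
With a per-unit subsidy paid to buyers, each effectively pays P − 18, so demand becomes Qd = 477 − 4(P − 18).
New equilibrium: buyers pay $63, producers receive $81, Q = 225. (Wedge: Pb − Ps = −18.)
Quantity rises by |ΔQ| = |185 − 225| = 40.
DWL = ½ · t · |ΔQ| = ½ · 18 · 40 = $360.

Deadweight loss = $360 thousand.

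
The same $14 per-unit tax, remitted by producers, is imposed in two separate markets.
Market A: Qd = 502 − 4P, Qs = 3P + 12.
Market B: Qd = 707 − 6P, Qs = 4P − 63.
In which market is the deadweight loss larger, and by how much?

Market B, by $67.2.

Market A: pre-tax P* = $70, Q* = 222; post-tax Q = 198; deadweight loss = $168.
Market B: pre-tax P* = $77, Q* = 245; post-tax Q = 211.4; deadweight loss = $235.2.
Difference: $168 vs $235.2 → market B is larger by $67.2.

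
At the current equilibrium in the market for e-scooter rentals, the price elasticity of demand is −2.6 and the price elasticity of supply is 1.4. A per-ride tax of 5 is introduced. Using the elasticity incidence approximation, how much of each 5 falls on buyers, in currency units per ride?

Buyers bear ≈ 1.75 per ride.

Incidence ratio: buyers' share ≈ εs / (εs + |εd|) = 1.4 / (1.4 + 2.6) = 0.35.
So buyers bear ≈ 0.35 × 5 = 1.75; producers bear 3.25.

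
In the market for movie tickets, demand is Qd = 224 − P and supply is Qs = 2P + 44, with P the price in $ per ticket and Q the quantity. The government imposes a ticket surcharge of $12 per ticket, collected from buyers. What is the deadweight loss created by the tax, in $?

Deadweight loss = $48.

Without the tax, 224 − P = 2P + 44 gives 3P = 180, so P* = $60 and Q* = 164.
With the tax collected from buyers, demand (in seller-price terms) shifts: Qd = 224 − (P + 12).
New equilibrium: buyers pay $68, producers receive $56, Q = 156. (Wedge: Pb − Ps = 12.)
Quantity falls by |ΔQ| = |164 − 156| = 8.
DWL = ½ · t · |ΔQ| = ½ · 12 · 8 = $48.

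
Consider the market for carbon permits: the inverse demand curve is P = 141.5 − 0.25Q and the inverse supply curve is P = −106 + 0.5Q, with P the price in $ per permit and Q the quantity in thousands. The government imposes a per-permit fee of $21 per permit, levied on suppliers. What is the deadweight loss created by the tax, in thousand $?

Deadweight loss = $294 thousand.

Inverting to Q(P) form: Qd = 566 − 4P; Qs = 2P + 212.
Without the tax, 566 − 4P = 2P + 212 gives 6P = 354, so P* = $59 and Q* = 330.
With the tax collected from suppliers, supply shifts: Qs = 2(P − 21) + 212.
Solving gives Q = 302 with buyers paying $66 and suppliers receiving $45 (the $21 wedge).
Quantity falls by |ΔQ| = |330 − 302| = 28.
DWL = ½ · t · |ΔQ| = ½ · 21 · 28 = $294.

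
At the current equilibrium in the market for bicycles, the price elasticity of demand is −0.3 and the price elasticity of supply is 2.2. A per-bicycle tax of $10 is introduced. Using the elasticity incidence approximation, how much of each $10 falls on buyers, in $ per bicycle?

Incidence ratio: buyers' share ≈ εs / (εs + |εd|) = 2.2 / (2.2 + 0.3) = 0.88.
So buyers bear ≈ 0.88 × $10 = $8.8; sellers bear $1.2.

Buyers bear ≈ $8.8 per bicycle.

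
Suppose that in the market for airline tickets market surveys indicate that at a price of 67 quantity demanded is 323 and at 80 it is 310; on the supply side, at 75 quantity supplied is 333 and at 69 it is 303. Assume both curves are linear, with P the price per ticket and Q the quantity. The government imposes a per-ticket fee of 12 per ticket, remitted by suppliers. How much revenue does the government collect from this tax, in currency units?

Demand slope: (310 − 323)/(80 − 67) = -1, so Qd = 390 − P.
Supply slope: (303 − 333)/(69 − 75) = 5, so Qs = 5P − 42.
Without the tax, 390 − P = 5P − 42 gives 6P = 432, so P* = 72 and Q* = 318.
With the tax collected from suppliers, supply shifts: Qs = 5(P − 12) − 42.
Solving gives Q = 308 with buyers paying 82 and suppliers receiving 70 (the 12 wedge).
Revenue = t · Q = 12 · 308 = 3696.

Tax revenue = 3696.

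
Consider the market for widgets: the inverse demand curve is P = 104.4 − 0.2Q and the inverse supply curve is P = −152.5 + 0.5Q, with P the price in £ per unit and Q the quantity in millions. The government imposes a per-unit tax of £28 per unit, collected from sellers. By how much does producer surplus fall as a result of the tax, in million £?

Rewrite in direct form: Qd = 522 − 5P and Qs = 2P + 305.
Before the tax: set 522 − 5P = 2P + 305 → P* = £31, Q* = 367.
With the tax collected from sellers, supply shifts: Qs = 2(P − 28) + 305.
New equilibrium: consumers pay £39, sellers receive £11, Q = 327. (Wedge: Pb − Ps = 28.)
ΔPS is the trapezoid between Q = 327 and Q = 367 of height £20: ½ · (367 + 327) · 20 = £6940.

Producer surplus falls by £6940 million.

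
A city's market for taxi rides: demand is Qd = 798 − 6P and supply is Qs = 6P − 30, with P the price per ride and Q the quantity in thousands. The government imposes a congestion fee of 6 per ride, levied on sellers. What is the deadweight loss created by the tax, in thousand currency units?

Before the tax: set 798 − 6P = 6P − 30 → P* = 69, Q* = 384.
With the tax collected from sellers, supply shifts: Qs = 6(P − 6) − 30.
Solving gives Q = 366 with buyers paying 72 and sellers receiving 66 (the 6 wedge).
Quantity falls by |ΔQ| = |384 − 366| = 18.
DWL = ½ · t · |ΔQ| = ½ · 6 · 18 = 54.

Deadweight loss = 54 thousand.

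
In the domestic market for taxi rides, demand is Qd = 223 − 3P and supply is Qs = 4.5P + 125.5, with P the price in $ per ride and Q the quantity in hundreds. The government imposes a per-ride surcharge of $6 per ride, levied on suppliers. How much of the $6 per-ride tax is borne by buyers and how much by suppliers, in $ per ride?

Buyers bear $3.6 per ride; suppliers bear $2.4 per ride.

Before the tax: set 223 − 3P = 4.5P + 125.5 → P* = $13, Q* = 184.
With the tax collected from suppliers, supply shifts: Qs = 4.5(P − 6) + 125.5.
Solving gives Q = 173.2 with buyers paying $16.6 and suppliers receiving $10.6 (the $6 wedge).
Burden on buyers: $3.6; on suppliers: $2.4. (They sum to $6.)
The less price-elastic side of the market bears the larger share of a per-unit tax.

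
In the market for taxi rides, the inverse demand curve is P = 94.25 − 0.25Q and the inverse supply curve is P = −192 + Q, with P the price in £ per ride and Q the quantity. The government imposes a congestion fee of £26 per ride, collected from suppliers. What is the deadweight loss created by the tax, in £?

Deadweight loss = £270.4.

Inverting to Q(P) form: Qd = 377 − 4P; Qs = P + 192.
Before the tax: set 377 − 4P = P + 192 → P* = £37, Q* = 229.
With the tax collected from suppliers, supply shifts: Qs = (P − 26) + 192.
Solving gives Q = 208.2 with consumers paying £42.2 and suppliers receiving £16.2 (the £26 wedge).
Quantity falls by |ΔQ| = |229 − 208.2| = 20.8.
DWL = ½ · t · |ΔQ| = ½ · 26 · 20.8 = £270.4.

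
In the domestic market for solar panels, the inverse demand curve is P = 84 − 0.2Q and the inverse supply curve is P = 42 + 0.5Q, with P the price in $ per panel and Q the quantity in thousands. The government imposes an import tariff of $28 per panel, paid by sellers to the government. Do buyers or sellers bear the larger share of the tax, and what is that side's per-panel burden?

Sellers bear the larger share: $20 per panel.

Inverting to Q(P) form: Qd = 420 − 5P; Qs = 2P − 84.
Before the tax: set 420 − 5P = 2P − 84 → P* = $72, Q* = 60.
With the tax collected from sellers, supply shifts: Qs = 2(P − 28) − 84.
Solving gives Q = 20 with buyers paying $80 and sellers receiving $52 (the $28 wedge).
Per-panel burden: buyers $8, sellers $20.
Sellers take the larger share because supply is less price-elastic here (demand slope 5 vs supply slope 2).
The less price-elastic side of the market bears the larger share of a per-unit tax.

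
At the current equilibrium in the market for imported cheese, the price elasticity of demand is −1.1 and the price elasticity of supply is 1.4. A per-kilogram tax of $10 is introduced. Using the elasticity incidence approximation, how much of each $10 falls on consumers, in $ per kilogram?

Consumers bear ≈ $5.6 per kilogram.

Incidence ratio: consumers' share ≈ εs / (εs + |εd|) = 1.4 / (1.4 + 1.1) = 0.56.
So consumers bear ≈ 0.56 × $10 = $5.6; sellers bear $4.4.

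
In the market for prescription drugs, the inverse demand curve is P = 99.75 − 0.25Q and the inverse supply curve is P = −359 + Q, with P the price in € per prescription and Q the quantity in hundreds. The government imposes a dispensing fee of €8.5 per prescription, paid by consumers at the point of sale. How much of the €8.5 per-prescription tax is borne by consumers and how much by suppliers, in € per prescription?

Inverting to Q(P) form: Qd = 399 − 4P; Qs = P + 359.
Without the tax, 399 − 4P = P + 359 gives 5P = 40, so P* = €8 and Q* = 367.
With the tax collected from consumers, demand (in seller-price terms) shifts: Qd = 399 − 4(P + 8.5).
Solving gives Q = 360.2 with consumers paying €9.7 and suppliers receiving €1.2 (the €8.5 wedge).
Burden on consumers: €1.7; on suppliers: €6.8. (They sum to €8.5.)

Consumers bear €1.7 per prescription; suppliers bear €6.8 per prescription.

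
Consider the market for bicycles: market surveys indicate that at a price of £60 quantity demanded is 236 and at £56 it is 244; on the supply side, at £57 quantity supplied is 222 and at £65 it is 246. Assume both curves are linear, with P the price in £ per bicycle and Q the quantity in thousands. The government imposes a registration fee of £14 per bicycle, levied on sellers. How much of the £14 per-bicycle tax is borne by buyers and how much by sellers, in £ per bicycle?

Buyers bear £8.4 per bicycle; sellers bear £5.6 per bicycle.

Demand slope: (244 − 236)/(56 − 60) = -2, so Qd = 356 − 2P.
Supply slope: (246 − 222)/(65 − 57) = 3, so Qs = 3P + 51.
Without the tax, 356 − 2P = 3P + 51 gives 5P = 305, so P* = £61 and Q* = 234.
With the tax collected from sellers, supply shifts: Qs = 3(P − 14) + 51.
Solving gives Q = 217.2 with buyers paying £69.4 and sellers receiving £55.4 (the £14 wedge).
Burden on buyers: £8.4; on sellers: £5.6. (They sum to £14.)
The less price-elastic side of the market bears the larger share of a per-unit tax.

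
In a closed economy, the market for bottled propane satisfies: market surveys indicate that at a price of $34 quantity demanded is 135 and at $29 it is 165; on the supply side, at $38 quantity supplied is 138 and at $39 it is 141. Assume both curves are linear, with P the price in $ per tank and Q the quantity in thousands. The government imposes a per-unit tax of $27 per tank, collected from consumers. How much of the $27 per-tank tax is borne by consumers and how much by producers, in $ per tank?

Consumers bear $9 per tank; producers bear $18 per tank.

Demand slope: (165 − 135)/(29 − 34) = -6, so Qd = 339 − 6P.
Supply slope: (141 − 138)/(39 − 38) = 3, so Qs = 3P + 24.
Before the tax: set 339 − 6P = 3P + 24 → P* = $35, Q* = 129.
With the tax collected from consumers, demand (in seller-price terms) shifts: Qd = 339 − 6(P + 27).
Solving gives Q = 75 with consumers paying $44 and producers receiving $17 (the $27 wedge).
Burden on consumers: $9; on producers: $18. (They sum to $27.)
The less price-elastic side of the market bears the larger share of a per-unit tax.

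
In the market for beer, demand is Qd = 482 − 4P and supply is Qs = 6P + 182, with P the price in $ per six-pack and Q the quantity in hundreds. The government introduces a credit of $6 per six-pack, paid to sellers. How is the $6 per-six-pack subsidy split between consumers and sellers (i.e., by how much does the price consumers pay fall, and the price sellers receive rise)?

Before the subsidy: set 482 − 4P = 6P + 182 → P* = $30, Q* = 362.
With a per-unit subsidy paid to sellers, each receives P + 6 per unit sold, so supply becomes Qs = 6(P + 6) + 182.
Solving gives Q = 376.4 with consumers paying $26.4 and sellers receiving $32.4 (the $6 wedge).
Gain to consumers: $3.6; to sellers: $2.4. (They sum to $6.)

Consumers gain $3.6 per six-pack; sellers gain $2.4 per six-pack.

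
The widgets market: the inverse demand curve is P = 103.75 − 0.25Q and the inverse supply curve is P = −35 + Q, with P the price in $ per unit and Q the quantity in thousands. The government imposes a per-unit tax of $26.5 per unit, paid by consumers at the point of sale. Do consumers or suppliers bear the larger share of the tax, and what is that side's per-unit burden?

Inverting to Q(P) form: Qd = 415 − 4P; Qs = P + 35.
Without the tax, 415 − 4P = P + 35 gives 5P = 380, so P* = $76 and Q* = 111.
With the tax collected from consumers, demand (in seller-price terms) shifts: Qd = 415 − 4(P + 26.5).
New equilibrium: consumers pay $81.3, suppliers receive $54.8, Q = 89.8. (Wedge: Pb − Ps = 26.5.)
Per-unit burden: consumers $5.3, suppliers $21.2.
Suppliers take the larger share because supply is less price-elastic here (demand slope 4 vs supply slope 1).
The less price-elastic side of the market bears the larger share of a per-unit tax.

Suppliers bear the larger share: $21.2 per unit.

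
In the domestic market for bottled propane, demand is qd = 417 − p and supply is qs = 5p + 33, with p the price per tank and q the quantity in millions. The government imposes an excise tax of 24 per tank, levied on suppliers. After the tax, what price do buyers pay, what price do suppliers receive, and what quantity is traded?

Before the tax: set 417 − p = 5p + 33 → p* = 64, q* = 353.
With the tax collected from suppliers, supply shifts: qs = 5(p − 24) + 33.
Solving gives q = 333 with buyers paying 84 and suppliers receiving 60 (the 24 wedge).
The less price-elastic side of the market bears the larger share of a per-unit tax.

Buyers pay 84; suppliers receive 60; quantity = 333.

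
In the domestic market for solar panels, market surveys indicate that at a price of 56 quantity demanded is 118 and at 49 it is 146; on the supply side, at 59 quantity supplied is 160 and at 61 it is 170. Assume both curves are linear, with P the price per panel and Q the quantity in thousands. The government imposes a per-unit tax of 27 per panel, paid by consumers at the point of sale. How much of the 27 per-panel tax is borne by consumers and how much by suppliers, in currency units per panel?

Demand slope: (146 − 118)/(49 − 56) = -4, so Qd = 342 − 4P.
Supply slope: (170 − 160)/(61 − 59) = 5, so Qs = 5P − 135.
Before the tax: set 342 − 4P = 5P − 135 → P* = 53, Q* = 130.
With the tax collected from consumers, demand (in seller-price terms) shifts: Qd = 342 − 4(P + 27).
Solving gives Q = 70 with consumers paying 68 and suppliers receiving 41 (the 27 wedge).
Burden on consumers: 15; on suppliers: 12. (They sum to 27.)

Consumers bear 15 per panel; suppliers bear 12 per panel.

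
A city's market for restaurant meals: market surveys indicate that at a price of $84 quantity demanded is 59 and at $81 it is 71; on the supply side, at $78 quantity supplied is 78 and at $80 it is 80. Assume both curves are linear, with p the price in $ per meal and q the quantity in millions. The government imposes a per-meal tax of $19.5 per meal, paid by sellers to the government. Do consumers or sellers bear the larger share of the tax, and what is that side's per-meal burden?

Sellers bear the larger share: $15.6 per meal.

Demand slope: (71 − 59)/(81 − 84) = -4, so qd = 395 − 4p.
Supply slope: (80 − 78)/(80 − 78) = 1, so qs = p.
Without the tax, 395 − 4p = p gives 5p = 395, so p* = $79 and q* = 79.
With the tax collected from sellers, supply shifts: qs = (p − 19.5).
New equilibrium: consumers pay $82.9, sellers receive $63.4, q = 63.4. (Wedge: pb − ps = 19.5.)
Per-meal burden: consumers $3.9, sellers $15.6.
Sellers take the larger share because supply is less price-elastic here (demand slope 4 vs supply slope 1).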